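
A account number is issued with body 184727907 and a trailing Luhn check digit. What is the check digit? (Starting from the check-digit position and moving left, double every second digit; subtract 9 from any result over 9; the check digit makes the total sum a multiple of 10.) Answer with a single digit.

0

Partial digits right→left: 7 0 9 7 2 7 4 8 1
Double every second digit counting from the check-digit position (so the 1st, 3rd, 5th, ... of the partial from the right).
  doubled (with −9 where >9): 5 9 4 8 2 → sum 28
  kept as-is: 0 7 7 8 → sum 22
Total = 28 + 22 = 50.
Check digit = (10 − (50 mod 10)) mod 10 = 0.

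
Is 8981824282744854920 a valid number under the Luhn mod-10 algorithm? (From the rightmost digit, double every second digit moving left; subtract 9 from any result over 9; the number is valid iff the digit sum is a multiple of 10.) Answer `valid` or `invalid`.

invalid

From the right, keep odd positions and double even positions (subtract 9 from any doubled value over 9):
  doubled (positions 2,4,...): 4 8 7 8 4 4 4 2 9 → sum 50
  kept (positions 1,3,...): 0 9 5 4 7 8 4 8 8 8 → sum 61
Total = 111.
111 mod 10 = 1, so the number is invalid.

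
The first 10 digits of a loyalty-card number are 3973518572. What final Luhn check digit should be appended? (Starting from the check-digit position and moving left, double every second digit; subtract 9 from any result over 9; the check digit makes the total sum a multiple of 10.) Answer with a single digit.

Partial digits right→left: 2 7 5 8 1 5 3 7 9 3
Double every second digit counting from the check-digit position (so the 1st, 3rd, 5th, ... of the partial from the right).
  doubled (with −9 where >9): 4 1 2 6 9 → sum 22
  kept as-is: 7 8 5 7 3 → sum 30
Total = 22 + 30 = 52.
Check digit = (10 − (52 mod 10)) mod 10 = 8.

8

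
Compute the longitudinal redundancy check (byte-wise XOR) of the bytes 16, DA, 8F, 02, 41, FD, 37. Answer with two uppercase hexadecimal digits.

CA

XOR the bytes together:
  start with 0x16
  0x16 ⊕ 0xDA = 0xCC
  0xCC ⊕ 0x8F = 0x43
  0x43 ⊕ 0x02 = 0x41
  0x41 ⊕ 0x41 = 0x00
  0x00 ⊕ 0xFD = 0xFD
  0xFD ⊕ 0x37 = 0xCA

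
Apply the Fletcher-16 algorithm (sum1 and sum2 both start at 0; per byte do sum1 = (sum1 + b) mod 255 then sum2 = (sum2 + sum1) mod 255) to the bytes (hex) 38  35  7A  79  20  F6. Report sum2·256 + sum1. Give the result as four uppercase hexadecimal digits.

E878

Running sums (mod 255):
  after byte 0 (38): sum1=56, sum2=56
  after byte 1 (35): sum1=109, sum2=165
  after byte 2 (7A): sum1=231, sum2=141
  after byte 3 (79): sum1=97, sum2=238
  after byte 4 (20): sum1=129, sum2=112
  after byte 5 (F6): sum1=120, sum2=232
Checksum = sum2·256 + sum1 = 232·256 + 120 = 59512 = 0xE878.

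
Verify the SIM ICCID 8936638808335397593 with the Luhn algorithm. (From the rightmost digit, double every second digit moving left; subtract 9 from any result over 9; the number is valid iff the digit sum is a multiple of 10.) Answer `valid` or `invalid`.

invalid

From the right, keep odd positions and double even positions (subtract 9 from any doubled value over 9):
  doubled (positions 2,4,...): 9 5 6 6 7 7 6 3 9 → sum 58
  kept (positions 1,3,...): 3 5 9 5 3 0 8 6 3 8 → sum 50
Total = 108.
108 mod 10 = 8, so the number is invalid.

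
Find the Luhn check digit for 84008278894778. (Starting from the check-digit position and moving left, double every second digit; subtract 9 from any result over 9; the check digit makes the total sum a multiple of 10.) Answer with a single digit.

8

Partial digits right→left: 8 7 7 4 9 8 8 7 2 8 0 0 4 8
Double every second digit counting from the check-digit position (so the 1st, 3rd, 5th, ... of the partial from the right).
  doubled (with −9 where >9): 7 5 9 7 4 0 8 → sum 40
  kept as-is: 7 4 8 7 8 0 8 → sum 42
Total = 40 + 42 = 82.
Check digit = (10 − (82 mod 10)) mod 10 = 8.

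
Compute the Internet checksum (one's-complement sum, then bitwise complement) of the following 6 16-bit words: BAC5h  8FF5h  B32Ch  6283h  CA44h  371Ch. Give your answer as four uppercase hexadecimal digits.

9E33

One's-complement addition (fold any carry out of bit 15 back into bit 0):
  0xBAC5 + 0x8FF5 = 0x14ABA → wrap carry → 0x4ABB
  0x4ABB + 0xB32C = 0x0FDE7
  0xFDE7 + 0x6283 = 0x1606A → wrap carry → 0x606B
  0x606B + 0xCA44 = 0x12AAF → wrap carry → 0x2AB0
  0x2AB0 + 0x371C = 0x061CC
One's-complement sum = 0x61CC.
Checksum = ~0x61CC & 0xFFFF = 0x9E33.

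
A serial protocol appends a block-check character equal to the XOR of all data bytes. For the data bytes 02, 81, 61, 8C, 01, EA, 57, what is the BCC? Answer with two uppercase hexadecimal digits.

D2

XOR the bytes together:
  start with 0x02
  0x02 ⊕ 0x81 = 0x83
  0x83 ⊕ 0x61 = 0xE2
  0xE2 ⊕ 0x8C = 0x6E
  0x6E ⊕ 0x01 = 0x6F
  0x6F ⊕ 0xEA = 0x85
  0x85 ⊕ 0x57 = 0xD2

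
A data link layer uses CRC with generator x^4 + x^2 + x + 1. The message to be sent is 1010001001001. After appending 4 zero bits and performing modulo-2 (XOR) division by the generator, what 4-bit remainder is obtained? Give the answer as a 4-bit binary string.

Append 4 zeros: 10100010010010000. Divide by 10111 (XOR where the leading bit is 1):
  pos 0: 10100 XOR 10111 = 00011
  pos 3: 11010 XOR 10111 = 01101
  pos 4: 11010 XOR 10111 = 01101
  pos 5: 11011 XOR 10111 = 01100
  pos 6: 11000 XOR 10111 = 01111
  pos 7: 11110 XOR 10111 = 01001
  pos 8: 10011 XOR 10111 = 00100
  pos 10: 10000 XOR 10111 = 00111
  pos 12: 11100 XOR 10111 = 01011
Remainder (last 4 bits) = 1011. This is the CRC / FCS.

1011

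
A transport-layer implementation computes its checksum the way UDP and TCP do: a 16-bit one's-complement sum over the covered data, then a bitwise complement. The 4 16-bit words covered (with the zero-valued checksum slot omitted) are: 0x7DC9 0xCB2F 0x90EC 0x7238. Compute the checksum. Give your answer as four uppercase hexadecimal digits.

B3E1

One's-complement addition (fold any carry out of bit 15 back into bit 0):
  0x7DC9 + 0xCB2F = 0x148F8 → wrap carry → 0x48F9
  0x48F9 + 0x90EC = 0x0D9E5
  0xD9E5 + 0x7238 = 0x14C1D → wrap carry → 0x4C1E
One's-complement sum = 0x4C1E.
Checksum = ~0x4C1E & 0xFFFF = 0xB3E1.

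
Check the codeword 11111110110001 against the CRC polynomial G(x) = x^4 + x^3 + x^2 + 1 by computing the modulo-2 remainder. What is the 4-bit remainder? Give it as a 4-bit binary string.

0000

Modulo-2 division of 11111110110001 by 11101:
  pos 0: 11111 XOR 11101 = 00010
  pos 3: 10110 XOR 11101 = 01011
  pos 4: 10111 XOR 11101 = 01010
  pos 5: 10101 XOR 11101 = 01000
  pos 6: 10000 XOR 11101 = 01101
  pos 7: 11010 XOR 11101 = 00111
  pos 9: 11101 XOR 11101 = 00000
Remainder = 0000 (zero — the frame passes the CRC check).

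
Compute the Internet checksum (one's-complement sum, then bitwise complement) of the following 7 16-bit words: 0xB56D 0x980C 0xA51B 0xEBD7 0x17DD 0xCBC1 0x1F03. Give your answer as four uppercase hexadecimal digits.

1EF0

One's-complement addition (fold any carry out of bit 15 back into bit 0):
  0xB56D + 0x980C = 0x14D79 → wrap carry → 0x4D7A
  0x4D7A + 0xA51B = 0x0F295
  0xF295 + 0xEBD7 = 0x1DE6C → wrap carry → 0xDE6D
  0xDE6D + 0x17DD = 0x0F64A
  0xF64A + 0xCBC1 = 0x1C20B → wrap carry → 0xC20C
  0xC20C + 0x1F03 = 0x0E10F
One's-complement sum = 0xE10F.
Checksum = ~0xE10F & 0xFFFF = 0x1EF0.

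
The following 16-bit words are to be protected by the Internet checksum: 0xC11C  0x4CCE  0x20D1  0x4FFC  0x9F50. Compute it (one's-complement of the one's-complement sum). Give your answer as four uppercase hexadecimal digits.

One's-complement addition (fold any carry out of bit 15 back into bit 0):
  0xC11C + 0x4CCE = 0x10DEA → wrap carry → 0x0DEB
  0x0DEB + 0x20D1 = 0x02EBC
  0x2EBC + 0x4FFC = 0x07EB8
  0x7EB8 + 0x9F50 = 0x11E08 → wrap carry → 0x1E09
One's-complement sum = 0x1E09.
Checksum = ~0x1E09 & 0xFFFF = 0xE1F6.

E1F6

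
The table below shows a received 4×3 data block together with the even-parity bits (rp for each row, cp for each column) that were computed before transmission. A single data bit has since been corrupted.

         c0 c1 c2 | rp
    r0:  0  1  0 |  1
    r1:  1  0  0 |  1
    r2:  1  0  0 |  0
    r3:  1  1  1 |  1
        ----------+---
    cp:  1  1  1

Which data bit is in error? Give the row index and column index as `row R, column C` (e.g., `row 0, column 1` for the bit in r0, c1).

Recompute each row's even parity and compare to rp:
  r0: data parity 1, sent rp 1 → ok
  r1: data parity 1, sent rp 1 → ok
  r2: data parity 1, sent rp 0 → mismatch
  r3: data parity 1, sent rp 1 → ok
Recompute each column's even parity and compare to cp:
  c0: data parity 1, sent cp 1 → ok
  c1: data parity 0, sent cp 1 → mismatch
  c2: data parity 1, sent cp 1 → ok
Exactly one row (r2) and one column (c1) fail → the flipped bit is at their intersection.

row 2, column 1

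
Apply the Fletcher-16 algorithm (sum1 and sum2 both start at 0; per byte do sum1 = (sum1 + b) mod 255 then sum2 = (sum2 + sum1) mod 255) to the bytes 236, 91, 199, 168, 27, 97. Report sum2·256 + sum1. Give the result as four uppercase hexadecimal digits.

Running sums (mod 255):
  after byte 0 (236): sum1=236, sum2=236
  after byte 1 (91): sum1=72, sum2=53
  after byte 2 (199): sum1=16, sum2=69
  after byte 3 (168): sum1=184, sum2=253
  after byte 4 (27): sum1=211, sum2=209
  after byte 5 (97): sum1=53, sum2=7
Checksum = sum2·256 + sum1 = 7·256 + 53 = 1845 = 0x0735.

0735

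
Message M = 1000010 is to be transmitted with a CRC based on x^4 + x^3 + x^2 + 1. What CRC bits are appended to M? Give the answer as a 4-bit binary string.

Append 4 zeros: 10000100000. Divide by 11101 (XOR where the leading bit is 1):
  pos 0: 10000 XOR 11101 = 01101
  pos 1: 11011 XOR 11101 = 00110
  pos 3: 11000 XOR 11101 = 00101
  pos 5: 10100 XOR 11101 = 01001
  pos 6: 10010 XOR 11101 = 01111
Remainder (last 4 bits) = 1111. This is the CRC / FCS.

1111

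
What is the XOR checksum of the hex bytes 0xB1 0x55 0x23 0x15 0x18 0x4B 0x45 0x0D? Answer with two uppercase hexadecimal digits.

XOR the bytes together:
  start with 0xB1
  0xB1 ⊕ 0x55 = 0xE4
  0xE4 ⊕ 0x23 = 0xC7
  0xC7 ⊕ 0x15 = 0xD2
  0xD2 ⊕ 0x18 = 0xCA
  0xCA ⊕ 0x4B = 0x81
  0x81 ⊕ 0x45 = 0xC4
  0xC4 ⊕ 0x0D = 0xC9

C9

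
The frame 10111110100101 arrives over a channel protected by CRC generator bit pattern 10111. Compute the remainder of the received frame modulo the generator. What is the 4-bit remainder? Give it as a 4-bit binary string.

Modulo-2 division of 10111110100101 by 10111:
  pos 0: 10111 XOR 10111 = 00000
  pos 5: 11010 XOR 10111 = 01101
  pos 6: 11010 XOR 10111 = 01101
  pos 7: 11011 XOR 10111 = 01100
  pos 8: 11000 XOR 10111 = 01111
  pos 9: 11111 XOR 10111 = 01000
Remainder = 1000 (nonzero — an error is detected).

1000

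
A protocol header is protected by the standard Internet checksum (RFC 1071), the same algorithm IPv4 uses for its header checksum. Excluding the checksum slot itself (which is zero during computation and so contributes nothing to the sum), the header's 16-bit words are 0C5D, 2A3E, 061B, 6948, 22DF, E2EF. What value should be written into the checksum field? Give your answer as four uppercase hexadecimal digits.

One's-complement addition (fold any carry out of bit 15 back into bit 0):
  0x0C5D + 0x2A3E = 0x0369B
  0x369B + 0x061B = 0x03CB6
  0x3CB6 + 0x6948 = 0x0A5FE
  0xA5FE + 0x22DF = 0x0C8DD
  0xC8DD + 0xE2EF = 0x1ABCC → wrap carry → 0xABCD
One's-complement sum = 0xABCD.
Checksum = ~0xABCD & 0xFFFF = 0x5432.

5432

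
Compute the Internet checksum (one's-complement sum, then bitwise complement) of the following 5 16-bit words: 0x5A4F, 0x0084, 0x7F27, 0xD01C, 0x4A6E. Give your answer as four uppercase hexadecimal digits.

0B7A

One's-complement addition (fold any carry out of bit 15 back into bit 0):
  0x5A4F + 0x0084 = 0x05AD3
  0x5AD3 + 0x7F27 = 0x0D9FA
  0xD9FA + 0xD01C = 0x1AA16 → wrap carry → 0xAA17
  0xAA17 + 0x4A6E = 0x0F485
One's-complement sum = 0xF485.
Checksum = ~0xF485 & 0xFFFF = 0x0B7A.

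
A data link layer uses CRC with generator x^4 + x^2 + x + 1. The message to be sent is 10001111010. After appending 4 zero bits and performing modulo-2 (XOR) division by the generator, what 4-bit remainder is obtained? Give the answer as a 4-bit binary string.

Append 4 zeros: 100011110100000. Divide by 10111 (XOR where the leading bit is 1):
  pos 0: 10001 XOR 10111 = 00110
  pos 2: 11011 XOR 10111 = 01100
  pos 3: 11001 XOR 10111 = 01110
  pos 4: 11100 XOR 10111 = 01011
  pos 5: 10111 XOR 10111 = 00000
Remainder (last 4 bits) = 0000. This is the CRC / FCS.

0000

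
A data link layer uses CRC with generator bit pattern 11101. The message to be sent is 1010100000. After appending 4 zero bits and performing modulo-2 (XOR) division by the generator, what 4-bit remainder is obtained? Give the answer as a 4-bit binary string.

0111

Append 4 zeros: 10101000000000. Divide by 11101 (XOR where the leading bit is 1):
  pos 0: 10101 XOR 11101 = 01000
  pos 1: 10000 XOR 11101 = 01101
  pos 2: 11010 XOR 11101 = 00111
  pos 4: 11100 XOR 11101 = 00001
  pos 8: 10000 XOR 11101 = 01101
  pos 9: 11010 XOR 11101 = 00111
Remainder (last 4 bits) = 0111. This is the CRC / FCS.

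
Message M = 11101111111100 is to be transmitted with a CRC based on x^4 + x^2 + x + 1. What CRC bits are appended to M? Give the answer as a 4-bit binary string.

Append 4 zeros: 111011111111000000. Divide by 10111 (XOR where the leading bit is 1):
  pos 0: 11101 XOR 10111 = 01010
  pos 1: 10101 XOR 10111 = 00010
  pos 4: 10111 XOR 10111 = 00000
  pos 9: 11100 XOR 10111 = 01011
  pos 10: 10110 XOR 10111 = 00001
Remainder (last 4 bits) = 1000. This is the CRC / FCS.

1000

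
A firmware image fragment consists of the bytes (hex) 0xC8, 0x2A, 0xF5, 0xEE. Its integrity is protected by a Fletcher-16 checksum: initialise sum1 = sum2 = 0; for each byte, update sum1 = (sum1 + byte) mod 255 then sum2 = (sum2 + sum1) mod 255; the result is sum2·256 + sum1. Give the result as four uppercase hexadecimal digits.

Running sums (mod 255):
  after byte 0 (0xC8): sum1=200, sum2=200
  after byte 1 (0x2A): sum1=242, sum2=187
  after byte 2 (0xF5): sum1=232, sum2=164
  after byte 3 (0xEE): sum1=215, sum2=124
Checksum = sum2·256 + sum1 = 124·256 + 215 = 31959 = 0x7CD7.

7CD7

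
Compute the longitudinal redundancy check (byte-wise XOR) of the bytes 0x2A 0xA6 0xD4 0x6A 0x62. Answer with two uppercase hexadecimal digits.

50

XOR the bytes together:
  start with 0x2A
  0x2A ⊕ 0xA6 = 0x8C
  0x8C ⊕ 0xD4 = 0x58
  0x58 ⊕ 0x6A = 0x32
  0x32 ⊕ 0x62 = 0x50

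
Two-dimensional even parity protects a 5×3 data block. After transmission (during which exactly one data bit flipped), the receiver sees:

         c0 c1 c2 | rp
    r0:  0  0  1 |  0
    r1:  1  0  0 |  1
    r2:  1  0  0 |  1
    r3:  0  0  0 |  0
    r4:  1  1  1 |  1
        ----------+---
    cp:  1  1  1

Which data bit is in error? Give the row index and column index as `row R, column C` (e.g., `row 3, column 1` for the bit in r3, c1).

Recompute each row's even parity and compare to rp:
  r0: data parity 1, sent rp 0 → mismatch
  r1: data parity 1, sent rp 1 → ok
  r2: data parity 1, sent rp 1 → ok
  r3: data parity 0, sent rp 0 → ok
  r4: data parity 1, sent rp 1 → ok
Recompute each column's even parity and compare to cp:
  c0: data parity 1, sent cp 1 → ok
  c1: data parity 1, sent cp 1 → ok
  c2: data parity 0, sent cp 1 → mismatch
Exactly one row (r0) and one column (c2) fail → the flipped bit is at their intersection.

row 0, column 2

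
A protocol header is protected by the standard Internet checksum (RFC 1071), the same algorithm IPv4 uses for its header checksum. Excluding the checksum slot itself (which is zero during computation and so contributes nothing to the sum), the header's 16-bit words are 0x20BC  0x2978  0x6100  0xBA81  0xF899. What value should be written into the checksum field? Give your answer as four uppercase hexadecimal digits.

One's-complement addition (fold any carry out of bit 15 back into bit 0):
  0x20BC + 0x2978 = 0x04A34
  0x4A34 + 0x6100 = 0x0AB34
  0xAB34 + 0xBA81 = 0x165B5 → wrap carry → 0x65B6
  0x65B6 + 0xF899 = 0x15E4F → wrap carry → 0x5E50
One's-complement sum = 0x5E50.
Checksum = ~0x5E50 & 0xFFFF = 0xA1AF.

A1AF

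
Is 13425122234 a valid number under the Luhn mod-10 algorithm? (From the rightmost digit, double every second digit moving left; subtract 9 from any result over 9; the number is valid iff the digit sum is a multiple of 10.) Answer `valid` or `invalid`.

valid

From the right, keep odd positions and double even positions (subtract 9 from any doubled value over 9):
  doubled (positions 2,4,...): 6 4 2 4 6 → sum 22
  kept (positions 1,3,...): 4 2 2 5 4 1 → sum 18
Total = 40.
40 mod 10 = 0, so the number is valid.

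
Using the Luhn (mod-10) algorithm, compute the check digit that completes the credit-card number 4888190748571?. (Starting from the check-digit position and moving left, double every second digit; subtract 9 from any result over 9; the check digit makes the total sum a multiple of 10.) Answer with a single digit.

Partial digits right→left: 1 7 5 8 4 7 0 9 1 8 8 8 4
Double every second digit counting from the check-digit position (so the 1st, 3rd, 5th, ... of the partial from the right).
  doubled (with −9 where >9): 2 1 8 0 2 7 8 → sum 28
  kept as-is: 7 8 7 9 8 8 → sum 47
Total = 28 + 47 = 75.
Check digit = (10 − (75 mod 10)) mod 10 = 5.

5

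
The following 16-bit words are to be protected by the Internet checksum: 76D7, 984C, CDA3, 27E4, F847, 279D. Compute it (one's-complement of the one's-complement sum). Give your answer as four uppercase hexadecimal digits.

DB6E

One's-complement addition (fold any carry out of bit 15 back into bit 0):
  0x76D7 + 0x984C = 0x10F23 → wrap carry → 0x0F24
  0x0F24 + 0xCDA3 = 0x0DCC7
  0xDCC7 + 0x27E4 = 0x104AB → wrap carry → 0x04AC
  0x04AC + 0xF847 = 0x0FCF3
  0xFCF3 + 0x279D = 0x12490 → wrap carry → 0x2491
One's-complement sum = 0x2491.
Checksum = ~0x2491 & 0xFFFF = 0xDB6E.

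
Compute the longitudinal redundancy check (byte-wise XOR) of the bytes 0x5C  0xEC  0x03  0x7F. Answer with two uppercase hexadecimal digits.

CC

XOR the bytes together:
  start with 0x5C
  0x5C ⊕ 0xEC = 0xB0
  0xB0 ⊕ 0x03 = 0xB3
  0xB3 ⊕ 0x7F = 0xCC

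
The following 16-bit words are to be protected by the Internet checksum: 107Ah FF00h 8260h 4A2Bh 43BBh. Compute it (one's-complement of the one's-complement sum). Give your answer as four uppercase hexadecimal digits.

One's-complement addition (fold any carry out of bit 15 back into bit 0):
  0x107A + 0xFF00 = 0x10F7A → wrap carry → 0x0F7B
  0x0F7B + 0x8260 = 0x091DB
  0x91DB + 0x4A2B = 0x0DC06
  0xDC06 + 0x43BB = 0x11FC1 → wrap carry → 0x1FC2
One's-complement sum = 0x1FC2.
Checksum = ~0x1FC2 & 0xFFFF = 0xE03D.

E03D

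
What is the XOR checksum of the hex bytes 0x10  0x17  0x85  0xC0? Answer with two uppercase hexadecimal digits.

42

XOR the bytes together:
  start with 0x10
  0x10 ⊕ 0x17 = 0x07
  0x07 ⊕ 0x85 = 0x82
  0x82 ⊕ 0xC0 = 0x42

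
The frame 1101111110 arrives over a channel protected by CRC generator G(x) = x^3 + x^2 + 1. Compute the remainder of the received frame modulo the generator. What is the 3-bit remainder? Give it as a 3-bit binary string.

111

Modulo-2 division of 1101111110 by 1101:
  pos 0: 1101 XOR 1101 = 0000
  pos 4: 1111 XOR 1101 = 0010
  pos 6: 1010 XOR 1101 = 0111
Remainder = 111 (nonzero — an error is detected).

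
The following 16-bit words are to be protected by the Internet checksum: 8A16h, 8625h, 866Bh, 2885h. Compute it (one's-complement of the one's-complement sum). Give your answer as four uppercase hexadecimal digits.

40D3

One's-complement addition (fold any carry out of bit 15 back into bit 0):
  0x8A16 + 0x8625 = 0x1103B → wrap carry → 0x103C
  0x103C + 0x866B = 0x096A7
  0x96A7 + 0x2885 = 0x0BF2C
One's-complement sum = 0xBF2C.
Checksum = ~0xBF2C & 0xFFFF = 0x40D3.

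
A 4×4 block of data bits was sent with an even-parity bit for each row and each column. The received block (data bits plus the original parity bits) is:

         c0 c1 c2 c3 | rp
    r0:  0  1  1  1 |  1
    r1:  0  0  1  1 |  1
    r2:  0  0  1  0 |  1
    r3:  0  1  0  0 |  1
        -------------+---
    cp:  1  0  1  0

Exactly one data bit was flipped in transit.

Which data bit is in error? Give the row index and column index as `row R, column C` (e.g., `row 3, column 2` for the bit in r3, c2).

row 1, column 0

Recompute each row's even parity and compare to rp:
  r0: data parity 1, sent rp 1 → ok
  r1: data parity 0, sent rp 1 → mismatch
  r2: data parity 1, sent rp 1 → ok
  r3: data parity 1, sent rp 1 → ok
Recompute each column's even parity and compare to cp:
  c0: data parity 0, sent cp 1 → mismatch
  c1: data parity 0, sent cp 0 → ok
  c2: data parity 1, sent cp 1 → ok
  c3: data parity 0, sent cp 0 → ok
Exactly one row (r1) and one column (c0) fail → the flipped bit is at their intersection.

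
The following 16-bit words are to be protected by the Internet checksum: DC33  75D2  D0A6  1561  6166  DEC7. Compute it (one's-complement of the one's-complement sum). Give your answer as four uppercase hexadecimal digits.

87C3

One's-complement addition (fold any carry out of bit 15 back into bit 0):
  0xDC33 + 0x75D2 = 0x15205 → wrap carry → 0x5206
  0x5206 + 0xD0A6 = 0x122AC → wrap carry → 0x22AD
  0x22AD + 0x1561 = 0x0380E
  0x380E + 0x6166 = 0x09974
  0x9974 + 0xDEC7 = 0x1783B → wrap carry → 0x783C
One's-complement sum = 0x783C.
Checksum = ~0x783C & 0xFFFF = 0x87C3.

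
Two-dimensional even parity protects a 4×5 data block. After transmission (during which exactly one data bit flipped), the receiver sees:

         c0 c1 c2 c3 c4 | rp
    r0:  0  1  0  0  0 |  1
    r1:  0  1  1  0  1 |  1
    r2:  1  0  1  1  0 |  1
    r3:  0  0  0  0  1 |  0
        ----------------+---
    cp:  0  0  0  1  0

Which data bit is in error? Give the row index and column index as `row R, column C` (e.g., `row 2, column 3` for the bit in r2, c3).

row 3, column 0

Recompute each row's even parity and compare to rp:
  r0: data parity 1, sent rp 1 → ok
  r1: data parity 1, sent rp 1 → ok
  r2: data parity 1, sent rp 1 → ok
  r3: data parity 1, sent rp 0 → mismatch
Recompute each column's even parity and compare to cp:
  c0: data parity 1, sent cp 0 → mismatch
  c1: data parity 0, sent cp 0 → ok
  c2: data parity 0, sent cp 0 → ok
  c3: data parity 1, sent cp 1 → ok
  c4: data parity 0, sent cp 0 → ok
Exactly one row (r3) and one column (c0) fail → the flipped bit is at their intersection.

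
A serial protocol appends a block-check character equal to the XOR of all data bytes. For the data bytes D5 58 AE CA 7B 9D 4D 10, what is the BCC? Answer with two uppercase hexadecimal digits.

52

XOR the bytes together:
  start with 0xD5
  0xD5 ⊕ 0x58 = 0x8D
  0x8D ⊕ 0xAE = 0x23
  0x23 ⊕ 0xCA = 0xE9
  0xE9 ⊕ 0x7B = 0x92
  0x92 ⊕ 0x9D = 0x0F
  0x0F ⊕ 0x4D = 0x42
  0x42 ⊕ 0x10 = 0x52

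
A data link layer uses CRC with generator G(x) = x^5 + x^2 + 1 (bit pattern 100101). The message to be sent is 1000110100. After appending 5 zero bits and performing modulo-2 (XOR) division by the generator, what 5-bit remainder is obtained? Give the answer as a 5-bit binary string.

Append 5 zeros: 100011010000000. Divide by 100101 (XOR where the leading bit is 1):
  pos 0: 100011 XOR 100101 = 000110
  pos 3: 110010 XOR 100101 = 010111
  pos 4: 101110 XOR 100101 = 001011
  pos 6: 101100 XOR 100101 = 001001
  pos 8: 100100 XOR 100101 = 000001
Remainder (last 5 bits) = 00010. This is the CRC / FCS.

00010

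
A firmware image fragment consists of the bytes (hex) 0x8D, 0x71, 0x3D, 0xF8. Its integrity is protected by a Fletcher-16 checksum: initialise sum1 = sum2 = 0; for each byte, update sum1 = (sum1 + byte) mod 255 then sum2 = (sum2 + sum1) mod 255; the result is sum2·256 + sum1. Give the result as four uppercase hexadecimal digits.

FD35

Running sums (mod 255):
  after byte 0 (0x8D): sum1=141, sum2=141
  after byte 1 (0x71): sum1=254, sum2=140
  after byte 2 (0x3D): sum1=60, sum2=200
  after byte 3 (0xF8): sum1=53, sum2=253
Checksum = sum2·256 + sum1 = 253·256 + 53 = 64821 = 0xFD35.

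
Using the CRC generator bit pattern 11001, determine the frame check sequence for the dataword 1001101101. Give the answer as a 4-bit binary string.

1000

Append 4 zeros: 10011011010000. Divide by 11001 (XOR where the leading bit is 1):
  pos 0: 10011 XOR 11001 = 01010
  pos 1: 10100 XOR 11001 = 01101
  pos 2: 11011 XOR 11001 = 00010
  pos 5: 10101 XOR 11001 = 01100
  pos 6: 11000 XOR 11001 = 00001
Remainder (last 4 bits) = 1000. This is the CRC / FCS.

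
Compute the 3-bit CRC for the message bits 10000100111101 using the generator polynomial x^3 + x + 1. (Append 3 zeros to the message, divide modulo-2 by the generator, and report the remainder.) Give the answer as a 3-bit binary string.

Append 3 zeros: 10000100111101000. Divide by 1011 (XOR where the leading bit is 1):
  pos 0: 1000 XOR 1011 = 0011
  pos 2: 1101 XOR 1011 = 0110
  pos 3: 1100 XOR 1011 = 0111
  pos 4: 1110 XOR 1011 = 0101
  pos 5: 1011 XOR 1011 = 0000
  pos 9: 1110 XOR 1011 = 0101
  pos 10: 1011 XOR 1011 = 0000
Remainder (last 3 bits) = 000. This is the CRC / FCS.

000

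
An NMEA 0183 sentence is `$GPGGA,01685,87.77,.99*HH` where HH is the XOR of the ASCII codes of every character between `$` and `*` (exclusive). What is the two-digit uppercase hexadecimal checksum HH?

XOR the ASCII codes of the payload characters:
  'G' = 0x47 → acc = 0x47
  'P' = 0x50 → acc = 0x17
  'G' = 0x47 → acc = 0x50
  'G' = 0x47 → acc = 0x17
  'A' = 0x41 → acc = 0x56
  ',' = 0x2C → acc = 0x7A
  '0' = 0x30 → acc = 0x4A
  '1' = 0x31 → acc = 0x7B
  '6' = 0x36 → acc = 0x4D
  '8' = 0x38 → acc = 0x75
  '5' = 0x35 → acc = 0x40
  ',' = 0x2C → acc = 0x6C
  '8' = 0x38 → acc = 0x54
  '7' = 0x37 → acc = 0x63
  '.' = 0x2E → acc = 0x4D
  '7' = 0x37 → acc = 0x7A
  '7' = 0x37 → acc = 0x4D
  ',' = 0x2C → acc = 0x61
  '.' = 0x2E → acc = 0x4F
  '9' = 0x39 → acc = 0x76
  '9' = 0x39 → acc = 0x4F
Checksum = 0x4F.

4F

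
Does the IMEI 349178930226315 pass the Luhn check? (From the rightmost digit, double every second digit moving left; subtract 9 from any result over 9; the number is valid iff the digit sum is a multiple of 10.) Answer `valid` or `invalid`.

From the right, keep odd positions and double even positions (subtract 9 from any doubled value over 9):
  doubled (positions 2,4,...): 2 3 4 6 7 2 8 → sum 32
  kept (positions 1,3,...): 5 3 2 0 9 7 9 3 → sum 38
Total = 70.
70 mod 10 = 0, so the number is valid.

valid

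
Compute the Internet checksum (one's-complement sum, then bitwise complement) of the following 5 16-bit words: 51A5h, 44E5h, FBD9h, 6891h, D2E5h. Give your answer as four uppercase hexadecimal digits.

3224

One's-complement addition (fold any carry out of bit 15 back into bit 0):
  0x51A5 + 0x44E5 = 0x0968A
  0x968A + 0xFBD9 = 0x19263 → wrap carry → 0x9264
  0x9264 + 0x6891 = 0x0FAF5
  0xFAF5 + 0xD2E5 = 0x1CDDA → wrap carry → 0xCDDB
One's-complement sum = 0xCDDB.
Checksum = ~0xCDDB & 0xFFFF = 0x3224.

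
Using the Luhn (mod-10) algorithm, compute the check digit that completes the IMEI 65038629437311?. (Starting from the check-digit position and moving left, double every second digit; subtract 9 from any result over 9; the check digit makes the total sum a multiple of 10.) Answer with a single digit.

9

Partial digits right→left: 1 1 3 7 3 4 9 2 6 8 3 0 5 6
Double every second digit counting from the check-digit position (so the 1st, 3rd, 5th, ... of the partial from the right).
  doubled (with −9 where >9): 2 6 6 9 3 6 1 → sum 33
  kept as-is: 1 7 4 2 8 0 6 → sum 28
Total = 33 + 28 = 61.
Check digit = (10 − (61 mod 10)) mod 10 = 9.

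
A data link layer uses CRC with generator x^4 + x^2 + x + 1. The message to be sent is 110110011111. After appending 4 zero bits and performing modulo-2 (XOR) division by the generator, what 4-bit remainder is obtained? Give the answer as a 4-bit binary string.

1011

Append 4 zeros: 1101100111110000. Divide by 10111 (XOR where the leading bit is 1):
  pos 0: 11011 XOR 10111 = 01100
  pos 1: 11000 XOR 10111 = 01111
  pos 2: 11110 XOR 10111 = 01001
  pos 3: 10011 XOR 10111 = 00100
  pos 5: 10011 XOR 10111 = 00100
  pos 7: 10011 XOR 10111 = 00100
  pos 9: 10000 XOR 10111 = 00111
  pos 11: 11100 XOR 10111 = 01011
Remainder (last 4 bits) = 1011. This is the CRC / FCS.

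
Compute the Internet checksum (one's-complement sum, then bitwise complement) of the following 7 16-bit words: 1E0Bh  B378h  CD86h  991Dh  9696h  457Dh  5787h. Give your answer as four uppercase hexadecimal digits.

943C

One's-complement addition (fold any carry out of bit 15 back into bit 0):
  0x1E0B + 0xB378 = 0x0D183
  0xD183 + 0xCD86 = 0x19F09 → wrap carry → 0x9F0A
  0x9F0A + 0x991D = 0x13827 → wrap carry → 0x3828
  0x3828 + 0x9696 = 0x0CEBE
  0xCEBE + 0x457D = 0x1143B → wrap carry → 0x143C
  0x143C + 0x5787 = 0x06BC3
One's-complement sum = 0x6BC3.
Checksum = ~0x6BC3 & 0xFFFF = 0x943C.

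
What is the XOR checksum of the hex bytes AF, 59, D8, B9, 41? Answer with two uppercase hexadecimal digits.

XOR the bytes together:
  start with 0xAF
  0xAF ⊕ 0x59 = 0xF6
  0xF6 ⊕ 0xD8 = 0x2E
  0x2E ⊕ 0xB9 = 0x97
  0x97 ⊕ 0x41 = 0xD6

D6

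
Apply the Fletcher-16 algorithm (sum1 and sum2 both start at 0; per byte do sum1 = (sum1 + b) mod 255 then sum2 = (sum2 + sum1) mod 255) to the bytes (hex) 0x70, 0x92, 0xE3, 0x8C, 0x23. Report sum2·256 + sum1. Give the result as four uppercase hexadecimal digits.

Running sums (mod 255):
  after byte 0 (0x70): sum1=112, sum2=112
  after byte 1 (0x92): sum1=3, sum2=115
  after byte 2 (0xE3): sum1=230, sum2=90
  after byte 3 (0x8C): sum1=115, sum2=205
  after byte 4 (0x23): sum1=150, sum2=100
Checksum = sum2·256 + sum1 = 100·256 + 150 = 25750 = 0x6496.

6496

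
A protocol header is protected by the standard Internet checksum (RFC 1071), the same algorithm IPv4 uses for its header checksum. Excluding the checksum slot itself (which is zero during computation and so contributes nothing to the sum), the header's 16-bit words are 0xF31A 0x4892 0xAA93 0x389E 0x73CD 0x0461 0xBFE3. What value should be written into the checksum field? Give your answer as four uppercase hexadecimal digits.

One's-complement addition (fold any carry out of bit 15 back into bit 0):
  0xF31A + 0x4892 = 0x13BAC → wrap carry → 0x3BAD
  0x3BAD + 0xAA93 = 0x0E640
  0xE640 + 0x389E = 0x11EDE → wrap carry → 0x1EDF
  0x1EDF + 0x73CD = 0x092AC
  0x92AC + 0x0461 = 0x0970D
  0x970D + 0xBFE3 = 0x156F0 → wrap carry → 0x56F1
One's-complement sum = 0x56F1.
Checksum = ~0x56F1 & 0xFFFF = 0xA90E.

A90E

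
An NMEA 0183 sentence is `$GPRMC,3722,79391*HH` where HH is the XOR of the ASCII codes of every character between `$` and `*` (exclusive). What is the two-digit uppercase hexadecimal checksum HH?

XOR the ASCII codes of the payload characters:
  'G' = 0x47 → acc = 0x47
  'P' = 0x50 → acc = 0x17
  'R' = 0x52 → acc = 0x45
  'M' = 0x4D → acc = 0x08
  'C' = 0x43 → acc = 0x4B
  ',' = 0x2C → acc = 0x67
  '3' = 0x33 → acc = 0x54
  '7' = 0x37 → acc = 0x63
  '2' = 0x32 → acc = 0x51
  '2' = 0x32 → acc = 0x63
  ',' = 0x2C → acc = 0x4F
  '7' = 0x37 → acc = 0x78
  '9' = 0x39 → acc = 0x41
  '3' = 0x33 → acc = 0x72
  '9' = 0x39 → acc = 0x4B
  '1' = 0x31 → acc = 0x7A
Checksum = 0x7A.

7A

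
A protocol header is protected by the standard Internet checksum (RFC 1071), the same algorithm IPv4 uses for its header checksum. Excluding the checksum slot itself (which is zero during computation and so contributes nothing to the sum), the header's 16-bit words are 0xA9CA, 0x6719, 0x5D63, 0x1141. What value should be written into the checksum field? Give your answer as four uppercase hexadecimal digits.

One's-complement addition (fold any carry out of bit 15 back into bit 0):
  0xA9CA + 0x6719 = 0x110E3 → wrap carry → 0x10E4
  0x10E4 + 0x5D63 = 0x06E47
  0x6E47 + 0x1141 = 0x07F88
One's-complement sum = 0x7F88.
Checksum = ~0x7F88 & 0xFFFF = 0x8077.

8077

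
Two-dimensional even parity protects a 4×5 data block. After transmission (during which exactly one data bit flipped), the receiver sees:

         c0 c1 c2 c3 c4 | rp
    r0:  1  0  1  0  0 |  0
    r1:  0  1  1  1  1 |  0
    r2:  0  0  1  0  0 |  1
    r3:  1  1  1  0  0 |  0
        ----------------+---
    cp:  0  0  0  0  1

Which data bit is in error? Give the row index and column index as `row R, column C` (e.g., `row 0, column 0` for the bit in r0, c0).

Recompute each row's even parity and compare to rp:
  r0: data parity 0, sent rp 0 → ok
  r1: data parity 0, sent rp 0 → ok
  r2: data parity 1, sent rp 1 → ok
  r3: data parity 1, sent rp 0 → mismatch
Recompute each column's even parity and compare to cp:
  c0: data parity 0, sent cp 0 → ok
  c1: data parity 0, sent cp 0 → ok
  c2: data parity 0, sent cp 0 → ok
  c3: data parity 1, sent cp 0 → mismatch
  c4: data parity 1, sent cp 1 → ok
Exactly one row (r3) and one column (c3) fail → the flipped bit is at their intersection.

row 3, column 3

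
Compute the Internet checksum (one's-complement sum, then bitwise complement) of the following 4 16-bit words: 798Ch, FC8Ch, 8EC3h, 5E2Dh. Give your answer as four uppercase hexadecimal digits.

9CF5

One's-complement addition (fold any carry out of bit 15 back into bit 0):
  0x798C + 0xFC8C = 0x17618 → wrap carry → 0x7619
  0x7619 + 0x8EC3 = 0x104DC → wrap carry → 0x04DD
  0x04DD + 0x5E2D = 0x0630A
One's-complement sum = 0x630A.
Checksum = ~0x630A & 0xFFFF = 0x9CF5.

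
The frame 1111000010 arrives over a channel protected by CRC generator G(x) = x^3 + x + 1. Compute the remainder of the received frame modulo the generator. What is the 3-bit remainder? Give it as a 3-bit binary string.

Modulo-2 division of 1111000010 by 1011:
  pos 0: 1111 XOR 1011 = 0100
  pos 1: 1000 XOR 1011 = 0011
  pos 3: 1100 XOR 1011 = 0111
  pos 4: 1110 XOR 1011 = 0101
  pos 5: 1011 XOR 1011 = 0000
Remainder = 000 (zero — the frame passes the CRC check).

000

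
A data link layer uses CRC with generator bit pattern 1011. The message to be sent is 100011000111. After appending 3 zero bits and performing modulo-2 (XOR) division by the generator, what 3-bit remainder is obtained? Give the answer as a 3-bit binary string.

100

Append 3 zeros: 100011000111000. Divide by 1011 (XOR where the leading bit is 1):
  pos 0: 1000 XOR 1011 = 0011
  pos 2: 1111 XOR 1011 = 0100
  pos 3: 1000 XOR 1011 = 0011
  pos 5: 1100 XOR 1011 = 0111
  pos 6: 1111 XOR 1011 = 0100
  pos 7: 1001 XOR 1011 = 0010
  pos 9: 1010 XOR 1011 = 0001
Remainder (last 3 bits) = 100. This is the CRC / FCS.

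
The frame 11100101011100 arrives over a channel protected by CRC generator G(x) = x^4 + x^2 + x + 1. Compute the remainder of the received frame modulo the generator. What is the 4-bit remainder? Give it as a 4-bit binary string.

Modulo-2 division of 11100101011100 by 10111:
  pos 0: 11100 XOR 10111 = 01011
  pos 1: 10111 XOR 10111 = 00000
  pos 7: 10111 XOR 10111 = 00000
Remainder = 0000 (zero — the frame passes the CRC check).

0000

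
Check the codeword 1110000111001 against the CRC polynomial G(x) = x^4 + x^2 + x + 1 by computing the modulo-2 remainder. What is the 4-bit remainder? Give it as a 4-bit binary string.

0001

Modulo-2 division of 1110000111001 by 10111:
  pos 0: 11100 XOR 10111 = 01011
  pos 1: 10110 XOR 10111 = 00001
  pos 5: 10111 XOR 10111 = 00000
Remainder = 0001 (nonzero — an error is detected).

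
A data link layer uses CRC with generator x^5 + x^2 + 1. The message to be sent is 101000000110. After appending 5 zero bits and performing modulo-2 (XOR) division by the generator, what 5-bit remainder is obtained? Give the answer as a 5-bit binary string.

11000

Append 5 zeros: 10100000011000000. Divide by 100101 (XOR where the leading bit is 1):
  pos 0: 101000 XOR 100101 = 001101
  pos 2: 110100 XOR 100101 = 010001
  pos 3: 100010 XOR 100101 = 000111
  pos 6: 111110 XOR 100101 = 011011
  pos 7: 110110 XOR 100101 = 010011
  pos 8: 100110 XOR 100101 = 000011
Remainder (last 5 bits) = 11000. This is the CRC / FCS.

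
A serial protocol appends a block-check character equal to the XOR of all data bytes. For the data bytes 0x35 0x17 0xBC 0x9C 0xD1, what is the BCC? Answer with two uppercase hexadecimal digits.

D3

XOR the bytes together:
  start with 0x35
  0x35 ⊕ 0x17 = 0x22
  0x22 ⊕ 0xBC = 0x9E
  0x9E ⊕ 0x9C = 0x02
  0x02 ⊕ 0xD1 = 0xD3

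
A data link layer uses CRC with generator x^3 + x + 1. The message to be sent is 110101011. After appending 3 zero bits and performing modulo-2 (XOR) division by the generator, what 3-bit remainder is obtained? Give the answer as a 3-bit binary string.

Append 3 zeros: 110101011000. Divide by 1011 (XOR where the leading bit is 1):
  pos 0: 1101 XOR 1011 = 0110
  pos 1: 1100 XOR 1011 = 0111
  pos 2: 1111 XOR 1011 = 0100
  pos 3: 1000 XOR 1011 = 0011
  pos 5: 1111 XOR 1011 = 0100
  pos 6: 1000 XOR 1011 = 0011
  pos 8: 1100 XOR 1011 = 0111
Remainder (last 3 bits) = 111. This is the CRC / FCS.

111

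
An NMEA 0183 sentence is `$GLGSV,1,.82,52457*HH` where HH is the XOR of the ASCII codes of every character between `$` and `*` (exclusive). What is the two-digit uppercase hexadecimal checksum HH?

XOR the ASCII codes of the payload characters:
  'G' = 0x47 → acc = 0x47
  'L' = 0x4C → acc = 0x0B
  'G' = 0x47 → acc = 0x4C
  'S' = 0x53 → acc = 0x1F
  'V' = 0x56 → acc = 0x49
  ',' = 0x2C → acc = 0x65
  '1' = 0x31 → acc = 0x54
  ',' = 0x2C → acc = 0x78
  '.' = 0x2E → acc = 0x56
  '8' = 0x38 → acc = 0x6E
  '2' = 0x32 → acc = 0x5C
  ',' = 0x2C → acc = 0x70
  '5' = 0x35 → acc = 0x45
  '2' = 0x32 → acc = 0x77
  '4' = 0x34 → acc = 0x43
  '5' = 0x35 → acc = 0x76
  '7' = 0x37 → acc = 0x41
Checksum = 0x41.

41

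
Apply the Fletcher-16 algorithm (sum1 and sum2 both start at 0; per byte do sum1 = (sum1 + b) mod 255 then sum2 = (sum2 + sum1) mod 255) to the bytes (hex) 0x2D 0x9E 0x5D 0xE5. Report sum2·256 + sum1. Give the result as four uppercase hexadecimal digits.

310F

Running sums (mod 255):
  after byte 0 (0x2D): sum1=45, sum2=45
  after byte 1 (0x9E): sum1=203, sum2=248
  after byte 2 (0x5D): sum1=41, sum2=34
  after byte 3 (0xE5): sum1=15, sum2=49
Checksum = sum2·256 + sum1 = 49·256 + 15 = 12559 = 0x310F.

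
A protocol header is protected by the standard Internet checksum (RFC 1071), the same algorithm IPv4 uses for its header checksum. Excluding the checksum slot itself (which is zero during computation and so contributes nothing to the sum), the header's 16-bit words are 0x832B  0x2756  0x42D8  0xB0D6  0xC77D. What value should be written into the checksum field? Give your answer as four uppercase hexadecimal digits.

One's-complement addition (fold any carry out of bit 15 back into bit 0):
  0x832B + 0x2756 = 0x0AA81
  0xAA81 + 0x42D8 = 0x0ED59
  0xED59 + 0xB0D6 = 0x19E2F → wrap carry → 0x9E30
  0x9E30 + 0xC77D = 0x165AD → wrap carry → 0x65AE
One's-complement sum = 0x65AE.
Checksum = ~0x65AE & 0xFFFF = 0x9A51.

9A51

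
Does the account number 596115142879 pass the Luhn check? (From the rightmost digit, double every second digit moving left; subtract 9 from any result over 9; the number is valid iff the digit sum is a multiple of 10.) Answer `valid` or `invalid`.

From the right, keep odd positions and double even positions (subtract 9 from any doubled value over 9):
  doubled (positions 2,4,...): 5 4 2 2 3 1 → sum 17
  kept (positions 1,3,...): 9 8 4 5 1 9 → sum 36
Total = 53.
53 mod 10 = 3, so the number is invalid.

invalid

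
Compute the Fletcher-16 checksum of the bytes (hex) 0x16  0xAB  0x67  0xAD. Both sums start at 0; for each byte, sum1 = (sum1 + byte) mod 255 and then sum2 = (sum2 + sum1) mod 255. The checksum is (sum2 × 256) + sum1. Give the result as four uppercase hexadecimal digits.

Running sums (mod 255):
  after byte 0 (0x16): sum1=22, sum2=22
  after byte 1 (0xAB): sum1=193, sum2=215
  after byte 2 (0x67): sum1=41, sum2=1
  after byte 3 (0xAD): sum1=214, sum2=215
Checksum = sum2·256 + sum1 = 215·256 + 214 = 55254 = 0xD7D6.

D7D6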